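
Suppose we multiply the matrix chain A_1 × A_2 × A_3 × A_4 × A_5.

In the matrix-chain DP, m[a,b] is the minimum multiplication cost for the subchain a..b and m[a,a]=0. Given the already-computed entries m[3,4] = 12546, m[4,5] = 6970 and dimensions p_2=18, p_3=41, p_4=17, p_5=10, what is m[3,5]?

m[3,5] = min over k∈[3,4] of m[3,k]+m[k+1,5]+p_{2}·p_k·p_{5}.
k=3: 0 + 6970 + 18·41·10 = 14350; k=4: 12546 + 0 + 18·17·10 = 15606.
Minimum: 14350 at k=3.

14350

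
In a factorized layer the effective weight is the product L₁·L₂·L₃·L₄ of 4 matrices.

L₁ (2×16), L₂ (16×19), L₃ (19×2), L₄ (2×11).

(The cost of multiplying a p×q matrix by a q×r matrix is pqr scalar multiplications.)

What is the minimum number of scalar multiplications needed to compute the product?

Adjacent pairs: L₁L₂ = 2·16·19 = 608; L₂L₃ = 16·19·2 = 608; L₃L₄ = 19·2·11 = 418.
Length 3: L₁..L₃: k=1: 0+608+2·16·2=672; k=2: 608+0+2·19·2=684 → min 672 | L₂..L₄: k=2: 0+418+16·19·11=3762; k=3: 608+0+16·2·11=960 → min 960.
Length 4: L₁..L₄: k=1: 0+960+2·16·11=1312; k=2: 608+418+2·19·11=1444; k=3: 672+0+2·2·11=716 → min 716.
Optimal order: ((L₁·(L₂·L₃))·L₄) with cost 716.

716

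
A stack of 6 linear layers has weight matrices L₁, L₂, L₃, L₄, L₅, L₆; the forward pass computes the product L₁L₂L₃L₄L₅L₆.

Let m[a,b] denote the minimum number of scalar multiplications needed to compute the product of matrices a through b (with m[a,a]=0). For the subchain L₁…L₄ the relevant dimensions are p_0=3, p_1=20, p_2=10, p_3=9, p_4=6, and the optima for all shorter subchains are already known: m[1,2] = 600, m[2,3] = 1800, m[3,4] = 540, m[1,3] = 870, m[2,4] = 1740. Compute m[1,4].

m[1,4] = min over k∈[1,3] of m[1,k]+m[k+1,4]+p_{0}·p_k·p_{4}.
k=1: 0 + 1740 + 3·20·6 = 2100; k=2: 600 + 540 + 3·10·6 = 1320; k=3: 870 + 0 + 3·9·6 = 1032.
Minimum: 1032 at k=3.

1032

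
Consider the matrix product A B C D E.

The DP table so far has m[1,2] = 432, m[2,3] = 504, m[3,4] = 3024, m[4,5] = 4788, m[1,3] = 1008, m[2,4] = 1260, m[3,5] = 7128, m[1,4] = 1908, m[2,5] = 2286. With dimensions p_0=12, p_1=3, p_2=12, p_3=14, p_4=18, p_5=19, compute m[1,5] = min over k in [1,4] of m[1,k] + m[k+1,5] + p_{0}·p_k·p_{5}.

2970

m[1,5] = min over k∈[1,4] of m[1,k]+m[k+1,5]+p_{0}·p_k·p_{5}.
k=1: 0 + 2286 + 12·3·19 = 2970; k=2: 432 + 7128 + 12·12·19 = 10296; k=3: 1008 + 4788 + 12·14·19 = 8988; k=4: 1908 + 0 + 12·18·19 = 6012.
Minimum: 2970 at k=1.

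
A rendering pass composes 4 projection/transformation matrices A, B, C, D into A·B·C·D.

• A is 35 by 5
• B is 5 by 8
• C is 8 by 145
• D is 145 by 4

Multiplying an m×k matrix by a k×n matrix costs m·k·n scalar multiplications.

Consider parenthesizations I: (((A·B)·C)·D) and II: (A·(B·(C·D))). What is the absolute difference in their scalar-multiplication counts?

56800

Order I = (((A·B)·C)·D): (A·B): 35×5 by 5×8 → 35×8, cost 35·5·8 = 1400; ((A·B)·C): 35×8 by 8×145 → 35×145, cost 35·8·145 = 40600; cumulative 42000; (((A·B)·C)·D): 35×145 by 145×4 → 35×4, cost 35·145·4 = 20300; cumulative 62300. Total 62300.
Order II = (A·(B·(C·D))): (C·D): 8×145 by 145×4 → 8×4, cost 8·145·4 = 4640; (B·(C·D)): 5×8 by 8×4 → 5×4, cost 5·8·4 = 160; cumulative 4800; (A·(B·(C·D))): 35×5 by 5×4 → 35×4, cost 35·5·4 = 700; cumulative 5500. Total 5500.
Difference: |62300 − 5500| = 56800.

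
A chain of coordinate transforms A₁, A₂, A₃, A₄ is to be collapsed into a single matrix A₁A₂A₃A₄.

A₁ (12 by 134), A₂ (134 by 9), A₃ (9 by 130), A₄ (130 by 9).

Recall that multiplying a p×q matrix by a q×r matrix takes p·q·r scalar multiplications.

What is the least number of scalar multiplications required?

Adjacent pairs: A₁A₂ = 12·134·9 = 14472; A₂A₃ = 134·9·130 = 156780; A₃A₄ = 9·130·9 = 10530.
Length 3: A₁..A₃: k=1: 0+156780+12·134·130=365820; k=2: 14472+0+12·9·130=28512 → min 28512 | A₂..A₄: k=2: 0+10530+134·9·9=21384; k=3: 156780+0+134·130·9=313560 → min 21384.
Length 4: A₁..A₄: k=1: 0+21384+12·134·9=35856; k=2: 14472+10530+12·9·9=25974; k=3: 28512+0+12·130·9=42552 → min 25974.
Optimal order: ((A₁A₂)(A₃A₄)) with cost 25974.

25974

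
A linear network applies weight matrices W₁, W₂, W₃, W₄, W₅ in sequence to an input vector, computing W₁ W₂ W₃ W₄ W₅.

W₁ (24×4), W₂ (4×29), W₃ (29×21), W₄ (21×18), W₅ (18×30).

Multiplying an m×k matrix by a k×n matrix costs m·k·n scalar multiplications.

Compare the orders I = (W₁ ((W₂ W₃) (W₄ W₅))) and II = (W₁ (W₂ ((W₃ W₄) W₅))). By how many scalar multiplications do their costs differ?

Order I = (W₁ ((W₂ W₃) (W₄ W₅))): (W₂ W₃): 4×29 by 29×21 → 4×21, cost 4·29·21 = 2436; (W₄ W₅): 21×18 by 18×30 → 21×30, cost 21·18·30 = 11340; ((W₂ W₃) (W₄ W₅)): 4×21 by 21×30 → 4×30, cost 4·21·30 = 2520; cumulative 16296; (W₁ ((W₂ W₃) (W₄ W₅))): 24×4 by 4×30 → 24×30, cost 24·4·30 = 2880; cumulative 19176. Total 19176.
Order II = (W₁ (W₂ ((W₃ W₄) W₅))): (W₃ W₄): 29×21 by 21×18 → 29×18, cost 29·21·18 = 10962; ((W₃ W₄) W₅): 29×18 by 18×30 → 29×30, cost 29·18·30 = 15660; cumulative 26622; (W₂ ((W₃ W₄) W₅)): 4×29 by 29×30 → 4×30, cost 4·29·30 = 3480; cumulative 30102; (W₁ (W₂ ((W₃ W₄) W₅))): 24×4 by 4×30 → 24×30, cost 24·4·30 = 2880; cumulative 32982. Total 32982.
Difference: |19176 − 32982| = 13806.

13806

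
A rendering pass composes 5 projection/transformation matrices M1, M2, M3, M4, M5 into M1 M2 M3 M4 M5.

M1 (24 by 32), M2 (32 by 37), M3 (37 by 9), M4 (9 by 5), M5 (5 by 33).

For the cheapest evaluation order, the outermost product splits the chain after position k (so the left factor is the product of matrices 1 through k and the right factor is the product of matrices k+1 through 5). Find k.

Adjacent pairs: M1M2 = 24·32·37 = 28416; M2M3 = 32·37·9 = 10656; M3M4 = 37·9·5 = 1665; M4M5 = 9·5·33 = 1485.
Length 3: M1..M3: k=1: 0+10656+24·32·9=17568; k=2: 28416+0+24·37·9=36408 → min 17568 | M2..M4: k=2: 0+1665+32·37·5=7585; k=3: 10656+0+32·9·5=12096 → min 7585 | M3..M5: k=3: 0+1485+37·9·33=12474; k=4: 1665+0+37·5·33=7770 → min 7770.
Length 4: M1..M4: k=1: 0+7585+24·32·5=11425; k=2: 28416+1665+24·37·5=34521; k=3: 17568+0+24·9·5=18648 → min 11425 | M2..M5: k=2: 0+7770+32·37·33=46842; k=3: 10656+1485+32·9·33=21645; k=4: 7585+0+32·5·33=12865 → min 12865.
Top-level splits: k=1: (M1..M1)·(M2..M5) → 0+12865+24·32·33 = 38209; k=2: (M1..M2)·(M3..M5) → 28416+7770+24·37·33 = 65490; k=3: (M1..M3)·(M4..M5) → 17568+1485+24·9·33 = 26181; k=4: (M1..M4)·(M5..M5) → 11425+0+24·5·33 = 15385.
Best split is after M4, i.e. k = 4.

4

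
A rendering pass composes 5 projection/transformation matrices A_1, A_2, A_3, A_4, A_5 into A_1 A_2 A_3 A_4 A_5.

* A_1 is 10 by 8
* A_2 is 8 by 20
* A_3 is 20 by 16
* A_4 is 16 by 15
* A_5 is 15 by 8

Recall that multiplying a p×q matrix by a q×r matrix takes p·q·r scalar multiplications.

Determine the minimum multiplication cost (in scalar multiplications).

6080

Adjacent pairs: A_1A_2 = 10·8·20 = 1600; A_2A_3 = 8·20·16 = 2560; A_3A_4 = 20·16·15 = 4800; A_4A_5 = 16·15·8 = 1920.
Length 3: A_1..A_3: k=1: 0+2560+10·8·16=3840; k=2: 1600+0+10·20·16=4800 → min 3840 | A_2..A_4: k=2: 0+4800+8·20·15=7200; k=3: 2560+0+8·16·15=4480 → min 4480 | A_3..A_5: k=3: 0+1920+20·16·8=4480; k=4: 4800+0+20·15·8=7200 → min 4480.
Length 4: A_1..A_4: k=1: 0+4480+10·8·15=5680; k=2: 1600+4800+10·20·15=9400; k=3: 3840+0+10·16·15=6240 → min 5680 | A_2..A_5: k=2: 0+4480+8·20·8=5760; k=3: 2560+1920+8·16·8=5504; k=4: 4480+0+8·15·8=5440 → min 5440.
Length 5: A_1..A_5: k=1: 0+5440+10·8·8=6080; k=2: 1600+4480+10·20·8=7680; k=3: 3840+1920+10·16·8=7040; k=4: 5680+0+10·15·8=6880 → min 6080.
Optimal order: (A_1 (((A_2 A_3) A_4) A_5)) with cost 6080.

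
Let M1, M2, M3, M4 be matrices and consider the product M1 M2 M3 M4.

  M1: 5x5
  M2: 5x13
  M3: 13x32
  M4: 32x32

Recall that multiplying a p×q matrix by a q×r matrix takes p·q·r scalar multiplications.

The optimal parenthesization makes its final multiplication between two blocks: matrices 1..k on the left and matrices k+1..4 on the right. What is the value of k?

Adjacent pairs: M1M2 = 5·5·13 = 325; M2M3 = 5·13·32 = 2080; M3M4 = 13·32·32 = 13312.
Length 3: M1..M3: k=1: 0+2080+5·5·32=2880; k=2: 325+0+5·13·32=2405 → min 2405 | M2..M4: k=2: 0+13312+5·13·32=15392; k=3: 2080+0+5·32·32=7200 → min 7200.
Top-level splits: k=1: (M1..M1)·(M2..M4) → 0+7200+5·5·32 = 8000; k=2: (M1..M2)·(M3..M4) → 325+13312+5·13·32 = 15717; k=3: (M1..M3)·(M4..M4) → 2405+0+5·32·32 = 7525.
Best split is after M3, i.e. k = 3.

3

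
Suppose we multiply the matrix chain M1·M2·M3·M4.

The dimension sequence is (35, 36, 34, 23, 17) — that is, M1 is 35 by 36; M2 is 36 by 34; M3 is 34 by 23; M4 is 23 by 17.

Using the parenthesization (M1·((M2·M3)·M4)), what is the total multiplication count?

63648

(M2·M3): 36×34 by 34×23 → 36×23, cost 36·34·23 = 28152
((M2·M3)·M4): 36×23 by 23×17 → 36×17, cost 36·23·17 = 14076; cumulative 42228
(M1·((M2·M3)·M4)): 35×36 by 36×17 → 35×17, cost 35·36·17 = 21420; cumulative 63648
Total: 63648 scalar multiplications.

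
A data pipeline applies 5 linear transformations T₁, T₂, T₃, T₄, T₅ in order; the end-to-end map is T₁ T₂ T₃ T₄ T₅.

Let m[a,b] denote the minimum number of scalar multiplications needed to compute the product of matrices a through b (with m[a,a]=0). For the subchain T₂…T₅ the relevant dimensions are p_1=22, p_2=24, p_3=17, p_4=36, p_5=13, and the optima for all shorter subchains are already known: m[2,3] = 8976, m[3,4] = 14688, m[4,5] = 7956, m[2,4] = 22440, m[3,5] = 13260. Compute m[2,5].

20124

m[2,5] = min over k∈[2,4] of m[2,k]+m[k+1,5]+p_{1}·p_k·p_{5}.
k=2: 0 + 13260 + 22·24·13 = 20124; k=3: 8976 + 7956 + 22·17·13 = 21794; k=4: 22440 + 0 + 22·36·13 = 32736.
Minimum: 20124 at k=2.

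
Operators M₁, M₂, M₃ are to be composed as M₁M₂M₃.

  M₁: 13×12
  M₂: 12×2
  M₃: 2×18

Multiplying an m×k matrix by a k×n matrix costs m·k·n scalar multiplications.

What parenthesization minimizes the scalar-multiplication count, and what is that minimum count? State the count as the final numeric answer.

(M₁(M₂M₃)): cost 3240.
((M₁M₂)M₃): cost 780.
Optimal: ((M₁M₂)M₃) with cost 780.

780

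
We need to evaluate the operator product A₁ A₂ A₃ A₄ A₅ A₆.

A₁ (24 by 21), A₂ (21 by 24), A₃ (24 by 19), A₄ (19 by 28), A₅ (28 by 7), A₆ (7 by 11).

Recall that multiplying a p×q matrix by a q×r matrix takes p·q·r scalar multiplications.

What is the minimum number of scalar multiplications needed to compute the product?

Adjacent pairs: A₁A₂ = 24·21·24 = 12096; A₂A₃ = 21·24·19 = 9576; A₃A₄ = 24·19·28 = 12768; A₄A₅ = 19·28·7 = 3724; A₅A₆ = 28·7·11 = 2156.
Length 3: A₁..A₃: k=1: 0+9576+24·21·19=19152; k=2: 12096+0+24·24·19=23040 → min 19152 | A₂..A₄: k=2: 0+12768+21·24·28=26880; k=3: 9576+0+21·19·28=20748 → min 20748 | A₃..A₅: k=3: 0+3724+24·19·7=6916; k=4: 12768+0+24·28·7=17472 → min 6916 | A₄..A₆: k=4: 0+2156+19·28·11=8008; k=5: 3724+0+19·7·11=5187 → min 5187.
Length 4: A₁..A₄: k=1: 0+20748+24·21·28=34860; k=2: 12096+12768+24·24·28=40992; k=3: 19152+0+24·19·28=31920 → min 31920 | A₂..A₅: k=2: 0+6916+21·24·7=10444; k=3: 9576+3724+21·19·7=16093; k=4: 20748+0+21·28·7=24864 → min 10444 | A₃..A₆: k=3: 0+5187+24·19·11=10203; k=4: 12768+2156+24·28·11=22316; k=5: 6916+0+24·7·11=8764 → min 8764.
Length 5: A₁..A₅: k=1: 0+10444+24·21·7=13972; k=2: 12096+6916+24·24·7=23044; k=3: 19152+3724+24·19·7=26068; k=4: 31920+0+24·28·7=36624 → min 13972 | A₂..A₆: k=2: 0+8764+21·24·11=14308; k=3: 9576+5187+21·19·11=19152; k=4: 20748+2156+21·28·11=29372; k=5: 10444+0+21·7·11=12061 → min 12061.
Length 6: A₁..A₆: k=1: 0+12061+24·21·11=17605; k=2: 12096+8764+24·24·11=27196; k=3: 19152+5187+24·19·11=29355; k=4: 31920+2156+24·28·11=41468; k=5: 13972+0+24·7·11=15820 → min 15820.
Optimal order: ((A₁ (A₂ (A₃ (A₄ A₅)))) A₆) with cost 15820.

15820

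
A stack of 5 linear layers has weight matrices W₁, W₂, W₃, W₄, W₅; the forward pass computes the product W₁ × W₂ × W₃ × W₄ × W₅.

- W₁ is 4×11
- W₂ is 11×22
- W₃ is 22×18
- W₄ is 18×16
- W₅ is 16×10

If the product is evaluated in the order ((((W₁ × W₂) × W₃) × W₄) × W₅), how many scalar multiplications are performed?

4344

(W₁ × W₂): 4×11 by 11×22 → 4×22, cost 4·11·22 = 968
((W₁ × W₂) × W₃): 4×22 by 22×18 → 4×18, cost 4·22·18 = 1584; cumulative 2552
(((W₁ × W₂) × W₃) × W₄): 4×18 by 18×16 → 4×16, cost 4·18·16 = 1152; cumulative 3704
((((W₁ × W₂) × W₃) × W₄) × W₅): 4×16 by 16×10 → 4×10, cost 4·16·10 = 640; cumulative 4344
Total: 4344 scalar multiplications.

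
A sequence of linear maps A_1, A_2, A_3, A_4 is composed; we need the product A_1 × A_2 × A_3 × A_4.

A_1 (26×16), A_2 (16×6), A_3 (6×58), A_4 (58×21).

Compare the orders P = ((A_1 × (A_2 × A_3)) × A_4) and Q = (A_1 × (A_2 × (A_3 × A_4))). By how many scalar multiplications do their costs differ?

43304

Order P = ((A_1 × (A_2 × A_3)) × A_4): (A_2 × A_3): 16×6 by 6×58 → 16×58, cost 16·6·58 = 5568; (A_1 × (A_2 × A_3)): 26×16 by 16×58 → 26×58, cost 26·16·58 = 24128; cumulative 29696; ((A_1 × (A_2 × A_3)) × A_4): 26×58 by 58×21 → 26×21, cost 26·58·21 = 31668; cumulative 61364. Total 61364.
Order Q = (A_1 × (A_2 × (A_3 × A_4))): (A_3 × A_4): 6×58 by 58×21 → 6×21, cost 6·58·21 = 7308; (A_2 × (A_3 × A_4)): 16×6 by 6×21 → 16×21, cost 16·6·21 = 2016; cumulative 9324; (A_1 × (A_2 × (A_3 × A_4))): 26×16 by 16×21 → 26×21, cost 26·16·21 = 8736; cumulative 18060. Total 18060.
Difference: |61364 − 18060| = 43304.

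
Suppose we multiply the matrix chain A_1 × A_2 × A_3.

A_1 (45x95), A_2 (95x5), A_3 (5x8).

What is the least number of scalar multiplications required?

Order (A_1 × (A_2 × A_3)): (A_2 × A_3): 95×5 by 5×8 → 95×8, cost 95·5·8 = 3800; (A_1 × (A_2 × A_3)): 45×95 by 95×8 → 45×8, cost 45·95·8 = 34200; cumulative 38000. Total 38000.
Order ((A_1 × A_2) × A_3): (A_1 × A_2): 45×95 by 95×5 → 45×5, cost 45·95·5 = 21375; ((A_1 × A_2) × A_3): 45×5 by 5×8 → 45×8, cost 45·5·8 = 1800; cumulative 23175. Total 23175.
Minimum: 23175.

23175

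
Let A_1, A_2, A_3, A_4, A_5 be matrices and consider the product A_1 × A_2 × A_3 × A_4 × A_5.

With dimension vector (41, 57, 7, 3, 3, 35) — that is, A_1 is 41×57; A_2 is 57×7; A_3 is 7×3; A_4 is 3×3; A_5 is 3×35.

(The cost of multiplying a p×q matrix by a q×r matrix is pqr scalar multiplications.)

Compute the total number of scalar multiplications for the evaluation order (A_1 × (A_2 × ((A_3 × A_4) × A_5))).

(A_3 × A_4): 7×3 by 3×3 → 7×3, cost 7·3·3 = 63
((A_3 × A_4) × A_5): 7×3 by 3×35 → 7×35, cost 7·3·35 = 735; cumulative 798
(A_2 × ((A_3 × A_4) × A_5)): 57×7 by 7×35 → 57×35, cost 57·7·35 = 13965; cumulative 14763
(A_1 × (A_2 × ((A_3 × A_4) × A_5))): 41×57 by 57×35 → 41×35, cost 41·57·35 = 81795; cumulative 96558
Total: 96558 scalar multiplications.

96558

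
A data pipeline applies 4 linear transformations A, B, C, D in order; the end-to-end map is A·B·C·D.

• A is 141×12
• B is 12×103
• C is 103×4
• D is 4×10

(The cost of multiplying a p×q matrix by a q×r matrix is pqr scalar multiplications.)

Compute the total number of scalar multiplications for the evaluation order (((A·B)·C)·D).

(A·B): 141×12 by 12×103 → 141×103, cost 141·12·103 = 174276
((A·B)·C): 141×103 by 103×4 → 141×4, cost 141·103·4 = 58092; cumulative 232368
(((A·B)·C)·D): 141×4 by 4×10 → 141×10, cost 141·4·10 = 5640; cumulative 238008
Total: 238008 scalar multiplications.

238008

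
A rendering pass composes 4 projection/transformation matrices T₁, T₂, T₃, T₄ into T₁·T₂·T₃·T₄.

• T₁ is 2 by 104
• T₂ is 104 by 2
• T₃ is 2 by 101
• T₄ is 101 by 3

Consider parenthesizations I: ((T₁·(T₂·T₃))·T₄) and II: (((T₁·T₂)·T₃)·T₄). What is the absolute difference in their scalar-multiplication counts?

41196

Order I = ((T₁·(T₂·T₃))·T₄): (T₂·T₃): 104×2 by 2×101 → 104×101, cost 104·2·101 = 21008; (T₁·(T₂·T₃)): 2×104 by 104×101 → 2×101, cost 2·104·101 = 21008; cumulative 42016; ((T₁·(T₂·T₃))·T₄): 2×101 by 101×3 → 2×3, cost 2·101·3 = 606; cumulative 42622. Total 42622.
Order II = (((T₁·T₂)·T₃)·T₄): (T₁·T₂): 2×104 by 104×2 → 2×2, cost 2·104·2 = 416; ((T₁·T₂)·T₃): 2×2 by 2×101 → 2×101, cost 2·2·101 = 404; cumulative 820; (((T₁·T₂)·T₃)·T₄): 2×101 by 101×3 → 2×3, cost 2·101·3 = 606; cumulative 1426. Total 1426.
Difference: |42622 − 1426| = 41196.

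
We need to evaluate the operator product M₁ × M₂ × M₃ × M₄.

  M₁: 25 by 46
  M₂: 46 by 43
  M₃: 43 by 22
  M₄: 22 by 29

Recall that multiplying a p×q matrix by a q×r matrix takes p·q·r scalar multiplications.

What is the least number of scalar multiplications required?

84766

Adjacent pairs: M₁M₂ = 25·46·43 = 49450; M₂M₃ = 46·43·22 = 43516; M₃M₄ = 43·22·29 = 27434.
Length 3: M₁..M₃: k=1: 0+43516+25·46·22=68816; k=2: 49450+0+25·43·22=73100 → min 68816 | M₂..M₄: k=2: 0+27434+46·43·29=84796; k=3: 43516+0+46·22·29=72864 → min 72864.
Length 4: M₁..M₄: k=1: 0+72864+25·46·29=106214; k=2: 49450+27434+25·43·29=108059; k=3: 68816+0+25·22·29=84766 → min 84766.
Optimal order: ((M₁ × (M₂ × M₃)) × M₄) with cost 84766.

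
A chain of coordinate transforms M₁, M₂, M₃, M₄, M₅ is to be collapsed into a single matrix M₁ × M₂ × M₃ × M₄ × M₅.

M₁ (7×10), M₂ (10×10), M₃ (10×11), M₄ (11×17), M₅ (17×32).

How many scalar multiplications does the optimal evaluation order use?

6587

Adjacent pairs: M₁M₂ = 7·10·10 = 700; M₂M₃ = 10·10·11 = 1100; M₃M₄ = 10·11·17 = 1870; M₄M₅ = 11·17·32 = 5984.
Length 3: M₁..M₃: k=1: 0+1100+7·10·11=1870; k=2: 700+0+7·10·11=1470 → min 1470 | M₂..M₄: k=2: 0+1870+10·10·17=3570; k=3: 1100+0+10·11·17=2970 → min 2970 | M₃..M₅: k=3: 0+5984+10·11·32=9504; k=4: 1870+0+10·17·32=7310 → min 7310.
Length 4: M₁..M₄: k=1: 0+2970+7·10·17=4160; k=2: 700+1870+7·10·17=3760; k=3: 1470+0+7·11·17=2779 → min 2779 | M₂..M₅: k=2: 0+7310+10·10·32=10510; k=3: 1100+5984+10·11·32=10604; k=4: 2970+0+10·17·32=8410 → min 8410.
Length 5: M₁..M₅: k=1: 0+8410+7·10·32=10650; k=2: 700+7310+7·10·32=10250; k=3: 1470+5984+7·11·32=9918; k=4: 2779+0+7·17·32=6587 → min 6587.
Optimal order: ((((M₁ × M₂) × M₃) × M₄) × M₅) with cost 6587.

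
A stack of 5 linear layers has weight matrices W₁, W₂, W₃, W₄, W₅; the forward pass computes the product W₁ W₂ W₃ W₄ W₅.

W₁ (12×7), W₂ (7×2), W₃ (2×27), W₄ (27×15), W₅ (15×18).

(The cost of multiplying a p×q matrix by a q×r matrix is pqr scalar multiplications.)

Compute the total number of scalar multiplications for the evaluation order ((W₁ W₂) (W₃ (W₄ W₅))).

8862

(W₁ W₂): 12×7 by 7×2 → 12×2, cost 12·7·2 = 168
(W₄ W₅): 27×15 by 15×18 → 27×18, cost 27·15·18 = 7290
(W₃ (W₄ W₅)): 2×27 by 27×18 → 2×18, cost 2·27·18 = 972; cumulative 8262
((W₁ W₂) (W₃ (W₄ W₅))): 12×2 by 2×18 → 12×18, cost 12·2·18 = 432; cumulative 8862
Total: 8862 scalar multiplications.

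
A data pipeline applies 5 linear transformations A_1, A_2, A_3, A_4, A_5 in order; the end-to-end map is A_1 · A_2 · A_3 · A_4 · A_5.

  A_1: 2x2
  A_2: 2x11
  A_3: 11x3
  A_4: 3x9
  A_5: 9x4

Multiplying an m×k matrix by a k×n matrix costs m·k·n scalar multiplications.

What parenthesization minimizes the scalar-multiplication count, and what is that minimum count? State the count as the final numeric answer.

204

Adjacent pairs: A_1A_2 = 2·2·11 = 44; A_2A_3 = 2·11·3 = 66; A_3A_4 = 11·3·9 = 297; A_4A_5 = 3·9·4 = 108.
Length 3: A_1..A_3: k=1: 0+66+2·2·3=78; k=2: 44+0+2·11·3=110 → min 78 | A_2..A_4: k=2: 0+297+2·11·9=495; k=3: 66+0+2·3·9=120 → min 120 | A_3..A_5: k=3: 0+108+11·3·4=240; k=4: 297+0+11·9·4=693 → min 240.
Length 4: A_1..A_4: k=1: 0+120+2·2·9=156; k=2: 44+297+2·11·9=539; k=3: 78+0+2·3·9=132 → min 132 | A_2..A_5: k=2: 0+240+2·11·4=328; k=3: 66+108+2·3·4=198; k=4: 120+0+2·9·4=192 → min 192.
Length 5: A_1..A_5: k=1: 0+192+2·2·4=208; k=2: 44+240+2·11·4=372; k=3: 78+108+2·3·4=210; k=4: 132+0+2·9·4=204 → min 204.
Optimal parenthesization: (((A_1 · (A_2 · A_3)) · A_4) · A_5) with cost 204.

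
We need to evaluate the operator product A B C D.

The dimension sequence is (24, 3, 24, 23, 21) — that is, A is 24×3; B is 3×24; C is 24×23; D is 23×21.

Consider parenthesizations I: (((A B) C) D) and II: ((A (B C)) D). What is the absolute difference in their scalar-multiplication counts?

11664

Order I = (((A B) C) D): (A B): 24×3 by 3×24 → 24×24, cost 24·3·24 = 1728; ((A B) C): 24×24 by 24×23 → 24×23, cost 24·24·23 = 13248; cumulative 14976; (((A B) C) D): 24×23 by 23×21 → 24×21, cost 24·23·21 = 11592; cumulative 26568. Total 26568.
Order II = ((A (B C)) D): (B C): 3×24 by 24×23 → 3×23, cost 3·24·23 = 1656; (A (B C)): 24×3 by 3×23 → 24×23, cost 24·3·23 = 1656; cumulative 3312; ((A (B C)) D): 24×23 by 23×21 → 24×21, cost 24·23·21 = 11592; cumulative 14904. Total 14904.
Difference: |26568 − 14904| = 11664.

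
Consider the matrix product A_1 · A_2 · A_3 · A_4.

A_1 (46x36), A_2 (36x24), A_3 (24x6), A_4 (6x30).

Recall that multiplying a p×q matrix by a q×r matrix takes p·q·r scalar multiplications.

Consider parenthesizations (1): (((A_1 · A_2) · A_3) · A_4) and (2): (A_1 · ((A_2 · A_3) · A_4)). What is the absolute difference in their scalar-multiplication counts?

Order (1) = (((A_1 · A_2) · A_3) · A_4): (A_1 · A_2): 46×36 by 36×24 → 46×24, cost 46·36·24 = 39744; ((A_1 · A_2) · A_3): 46×24 by 24×6 → 46×6, cost 46·24·6 = 6624; cumulative 46368; (((A_1 · A_2) · A_3) · A_4): 46×6 by 6×30 → 46×30, cost 46·6·30 = 8280; cumulative 54648. Total 54648.
Order (2) = (A_1 · ((A_2 · A_3) · A_4)): (A_2 · A_3): 36×24 by 24×6 → 36×6, cost 36·24·6 = 5184; ((A_2 · A_3) · A_4): 36×6 by 6×30 → 36×30, cost 36·6·30 = 6480; cumulative 11664; (A_1 · ((A_2 · A_3) · A_4)): 46×36 by 36×30 → 46×30, cost 46·36·30 = 49680; cumulative 61344. Total 61344.
Difference: |54648 − 61344| = 6696.

6696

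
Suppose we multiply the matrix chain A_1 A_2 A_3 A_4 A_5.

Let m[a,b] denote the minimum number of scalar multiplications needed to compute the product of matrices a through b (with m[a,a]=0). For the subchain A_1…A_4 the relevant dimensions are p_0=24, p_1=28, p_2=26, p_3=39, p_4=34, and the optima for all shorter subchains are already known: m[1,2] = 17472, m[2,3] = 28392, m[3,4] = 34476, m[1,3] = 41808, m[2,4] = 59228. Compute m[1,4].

73164

m[1,4] = min over k∈[1,3] of m[1,k]+m[k+1,4]+p_{0}·p_k·p_{4}.
k=1: 0 + 59228 + 24·28·34 = 82076; k=2: 17472 + 34476 + 24·26·34 = 73164; k=3: 41808 + 0 + 24·39·34 = 73632.
Minimum: 73164 at k=2.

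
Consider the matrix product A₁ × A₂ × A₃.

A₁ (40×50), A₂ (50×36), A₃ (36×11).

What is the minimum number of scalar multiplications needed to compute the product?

Order (A₁ × (A₂ × A₃)): (A₂ × A₃): 50×36 by 36×11 → 50×11, cost 50·36·11 = 19800; (A₁ × (A₂ × A₃)): 40×50 by 50×11 → 40×11, cost 40·50·11 = 22000; cumulative 41800. Total 41800.
Order ((A₁ × A₂) × A₃): (A₁ × A₂): 40×50 by 50×36 → 40×36, cost 40·50·36 = 72000; ((A₁ × A₂) × A₃): 40×36 by 36×11 → 40×11, cost 40·36·11 = 15840; cumulative 87840. Total 87840.
Minimum: 41800.

41800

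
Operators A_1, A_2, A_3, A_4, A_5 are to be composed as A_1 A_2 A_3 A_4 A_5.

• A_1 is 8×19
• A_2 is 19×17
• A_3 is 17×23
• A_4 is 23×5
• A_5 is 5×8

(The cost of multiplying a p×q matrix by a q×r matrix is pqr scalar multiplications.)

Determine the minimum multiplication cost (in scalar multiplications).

4650

Adjacent pairs: A_1A_2 = 8·19·17 = 2584; A_2A_3 = 19·17·23 = 7429; A_3A_4 = 17·23·5 = 1955; A_4A_5 = 23·5·8 = 920.
Length 3: A_1..A_3: k=1: 0+7429+8·19·23=10925; k=2: 2584+0+8·17·23=5712 → min 5712 | A_2..A_4: k=2: 0+1955+19·17·5=3570; k=3: 7429+0+19·23·5=9614 → min 3570 | A_3..A_5: k=3: 0+920+17·23·8=4048; k=4: 1955+0+17·5·8=2635 → min 2635.
Length 4: A_1..A_4: k=1: 0+3570+8·19·5=4330; k=2: 2584+1955+8·17·5=5219; k=3: 5712+0+8·23·5=6632 → min 4330 | A_2..A_5: k=2: 0+2635+19·17·8=5219; k=3: 7429+920+19·23·8=11845; k=4: 3570+0+19·5·8=4330 → min 4330.
Length 5: A_1..A_5: k=1: 0+4330+8·19·8=5546; k=2: 2584+2635+8·17·8=6307; k=3: 5712+920+8·23·8=8104; k=4: 4330+0+8·5·8=4650 → min 4650.
Optimal order: ((A_1 (A_2 (A_3 A_4))) A_5) with cost 4650.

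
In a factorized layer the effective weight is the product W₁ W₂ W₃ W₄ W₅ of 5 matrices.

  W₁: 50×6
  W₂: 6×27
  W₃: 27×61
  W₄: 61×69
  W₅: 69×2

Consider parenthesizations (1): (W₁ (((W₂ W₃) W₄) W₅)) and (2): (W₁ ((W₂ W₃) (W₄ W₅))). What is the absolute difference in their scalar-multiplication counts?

16932

Order (1) = (W₁ (((W₂ W₃) W₄) W₅)): (W₂ W₃): 6×27 by 27×61 → 6×61, cost 6·27·61 = 9882; ((W₂ W₃) W₄): 6×61 by 61×69 → 6×69, cost 6·61·69 = 25254; cumulative 35136; (((W₂ W₃) W₄) W₅): 6×69 by 69×2 → 6×2, cost 6·69·2 = 828; cumulative 35964; (W₁ (((W₂ W₃) W₄) W₅)): 50×6 by 6×2 → 50×2, cost 50·6·2 = 600; cumulative 36564. Total 36564.
Order (2) = (W₁ ((W₂ W₃) (W₄ W₅))): (W₂ W₃): 6×27 by 27×61 → 6×61, cost 6·27·61 = 9882; (W₄ W₅): 61×69 by 69×2 → 61×2, cost 61·69·2 = 8418; ((W₂ W₃) (W₄ W₅)): 6×61 by 61×2 → 6×2, cost 6·61·2 = 732; cumulative 19032; (W₁ ((W₂ W₃) (W₄ W₅))): 50×6 by 6×2 → 50×2, cost 50·6·2 = 600; cumulative 19632. Total 19632.
Difference: |36564 − 19632| = 16932.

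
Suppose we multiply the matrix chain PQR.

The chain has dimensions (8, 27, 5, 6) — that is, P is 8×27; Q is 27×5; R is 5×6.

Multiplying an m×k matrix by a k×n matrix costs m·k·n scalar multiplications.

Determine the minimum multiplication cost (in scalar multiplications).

1320

Order (P(QR)): (QR): 27×5 by 5×6 → 27×6, cost 27·5·6 = 810; (P(QR)): 8×27 by 27×6 → 8×6, cost 8·27·6 = 1296; cumulative 2106. Total 2106.
Order ((PQ)R): (PQ): 8×27 by 27×5 → 8×5, cost 8·27·5 = 1080; ((PQ)R): 8×5 by 5×6 → 8×6, cost 8·5·6 = 240; cumulative 1320. Total 1320.
Minimum: 1320.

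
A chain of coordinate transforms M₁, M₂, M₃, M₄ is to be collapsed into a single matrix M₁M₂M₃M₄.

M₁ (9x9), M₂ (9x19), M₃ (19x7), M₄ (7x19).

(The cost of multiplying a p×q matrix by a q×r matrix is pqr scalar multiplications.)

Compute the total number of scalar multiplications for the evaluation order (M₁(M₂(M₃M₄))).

7315

(M₃M₄): 19×7 by 7×19 → 19×19, cost 19·7·19 = 2527
(M₂(M₃M₄)): 9×19 by 19×19 → 9×19, cost 9·19·19 = 3249; cumulative 5776
(M₁(M₂(M₃M₄))): 9×9 by 9×19 → 9×19, cost 9·9·19 = 1539; cumulative 7315
Total: 7315 scalar multiplications.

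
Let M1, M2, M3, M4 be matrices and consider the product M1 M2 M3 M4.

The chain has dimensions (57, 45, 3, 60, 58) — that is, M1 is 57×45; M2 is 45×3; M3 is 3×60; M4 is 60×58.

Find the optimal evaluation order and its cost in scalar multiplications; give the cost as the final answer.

28053

Adjacent pairs: M1M2 = 57·45·3 = 7695; M2M3 = 45·3·60 = 8100; M3M4 = 3·60·58 = 10440.
Length 3: M1..M3: k=1: 0+8100+57·45·60=162000; k=2: 7695+0+57·3·60=17955 → min 17955 | M2..M4: k=2: 0+10440+45·3·58=18270; k=3: 8100+0+45·60·58=164700 → min 18270.
Length 4: M1..M4: k=1: 0+18270+57·45·58=167040; k=2: 7695+10440+57·3·58=28053; k=3: 17955+0+57·60·58=216315 → min 28053.
Optimal parenthesization: ((M1 M2) (M3 M4)) with cost 28053.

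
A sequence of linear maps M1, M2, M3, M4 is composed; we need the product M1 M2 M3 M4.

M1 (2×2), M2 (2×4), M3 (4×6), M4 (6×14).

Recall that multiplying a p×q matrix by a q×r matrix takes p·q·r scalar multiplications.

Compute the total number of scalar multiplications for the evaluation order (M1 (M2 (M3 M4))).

504

(M3 M4): 4×6 by 6×14 → 4×14, cost 4·6·14 = 336
(M2 (M3 M4)): 2×4 by 4×14 → 2×14, cost 2·4·14 = 112; cumulative 448
(M1 (M2 (M3 M4))): 2×2 by 2×14 → 2×14, cost 2·2·14 = 56; cumulative 504
Total: 504 scalar multiplications.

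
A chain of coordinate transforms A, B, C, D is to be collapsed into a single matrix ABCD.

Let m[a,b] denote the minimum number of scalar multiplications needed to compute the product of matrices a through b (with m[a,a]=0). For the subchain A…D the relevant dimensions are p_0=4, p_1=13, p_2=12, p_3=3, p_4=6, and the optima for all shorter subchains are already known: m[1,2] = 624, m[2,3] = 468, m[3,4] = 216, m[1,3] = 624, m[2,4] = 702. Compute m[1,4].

696

m[1,4] = min over k∈[1,3] of m[1,k]+m[k+1,4]+p_{0}·p_k·p_{4}.
k=1: 0 + 702 + 4·13·6 = 1014; k=2: 624 + 216 + 4·12·6 = 1128; k=3: 624 + 0 + 4·3·6 = 696.
Minimum: 696 at k=3.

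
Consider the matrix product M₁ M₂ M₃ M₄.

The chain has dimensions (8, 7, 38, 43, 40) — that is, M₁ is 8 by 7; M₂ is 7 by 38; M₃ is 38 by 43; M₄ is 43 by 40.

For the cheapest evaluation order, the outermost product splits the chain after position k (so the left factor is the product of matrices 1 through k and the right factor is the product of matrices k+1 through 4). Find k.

Adjacent pairs: M₁M₂ = 8·7·38 = 2128; M₂M₃ = 7·38·43 = 11438; M₃M₄ = 38·43·40 = 65360.
Length 3: M₁..M₃: k=1: 0+11438+8·7·43=13846; k=2: 2128+0+8·38·43=15200 → min 13846 | M₂..M₄: k=2: 0+65360+7·38·40=76000; k=3: 11438+0+7·43·40=23478 → min 23478.
Top-level splits: k=1: (M₁..M₁)·(M₂..M₄) → 0+23478+8·7·40 = 25718; k=2: (M₁..M₂)·(M₃..M₄) → 2128+65360+8·38·40 = 79648; k=3: (M₁..M₃)·(M₄..M₄) → 13846+0+8·43·40 = 27606.
Best split is after M₁, i.e. k = 1.

1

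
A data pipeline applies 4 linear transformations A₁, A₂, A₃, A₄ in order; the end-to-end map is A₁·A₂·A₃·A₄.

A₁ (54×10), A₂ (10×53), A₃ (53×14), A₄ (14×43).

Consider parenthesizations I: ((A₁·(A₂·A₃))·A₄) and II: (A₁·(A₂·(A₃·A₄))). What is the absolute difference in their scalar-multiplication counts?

Order I = ((A₁·(A₂·A₃))·A₄): (A₂·A₃): 10×53 by 53×14 → 10×14, cost 10·53·14 = 7420; (A₁·(A₂·A₃)): 54×10 by 10×14 → 54×14, cost 54·10·14 = 7560; cumulative 14980; ((A₁·(A₂·A₃))·A₄): 54×14 by 14×43 → 54×43, cost 54·14·43 = 32508; cumulative 47488. Total 47488.
Order II = (A₁·(A₂·(A₃·A₄))): (A₃·A₄): 53×14 by 14×43 → 53×43, cost 53·14·43 = 31906; (A₂·(A₃·A₄)): 10×53 by 53×43 → 10×43, cost 10·53·43 = 22790; cumulative 54696; (A₁·(A₂·(A₃·A₄))): 54×10 by 10×43 → 54×43, cost 54·10·43 = 23220; cumulative 77916. Total 77916.
Difference: |47488 − 77916| = 30428.

30428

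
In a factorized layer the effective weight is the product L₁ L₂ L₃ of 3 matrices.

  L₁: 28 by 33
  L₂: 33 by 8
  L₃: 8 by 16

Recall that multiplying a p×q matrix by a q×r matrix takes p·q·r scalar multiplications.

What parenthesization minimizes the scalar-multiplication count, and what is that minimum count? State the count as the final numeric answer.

10976

(L₁ (L₂ L₃)): cost 19008.
((L₁ L₂) L₃): cost 10976.
Optimal: ((L₁ L₂) L₃) with cost 10976.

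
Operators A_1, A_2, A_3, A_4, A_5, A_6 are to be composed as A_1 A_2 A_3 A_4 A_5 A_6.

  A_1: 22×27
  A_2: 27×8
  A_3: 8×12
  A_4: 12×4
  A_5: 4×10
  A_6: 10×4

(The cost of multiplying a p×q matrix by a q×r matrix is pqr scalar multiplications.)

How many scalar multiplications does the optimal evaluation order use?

3912

Adjacent pairs: A_1A_2 = 22·27·8 = 4752; A_2A_3 = 27·8·12 = 2592; A_3A_4 = 8·12·4 = 384; A_4A_5 = 12·4·10 = 480; A_5A_6 = 4·10·4 = 160.
Length 3: A_1..A_3: k=1: 0+2592+22·27·12=9720; k=2: 4752+0+22·8·12=6864 → min 6864 | A_2..A_4: k=2: 0+384+27·8·4=1248; k=3: 2592+0+27·12·4=3888 → min 1248 | A_3..A_5: k=3: 0+480+8·12·10=1440; k=4: 384+0+8·4·10=704 → min 704 | A_4..A_6: k=4: 0+160+12·4·4=352; k=5: 480+0+12·10·4=960 → min 352.
Length 4: A_1..A_4: k=1: 0+1248+22·27·4=3624; k=2: 4752+384+22·8·4=5840; k=3: 6864+0+22·12·4=7920 → min 3624 | A_2..A_5: k=2: 0+704+27·8·10=2864; k=3: 2592+480+27·12·10=6312; k=4: 1248+0+27·4·10=2328 → min 2328 | A_3..A_6: k=3: 0+352+8·12·4=736; k=4: 384+160+8·4·4=672; k=5: 704+0+8·10·4=1024 → min 672.
Length 5: A_1..A_5: k=1: 0+2328+22·27·10=8268; k=2: 4752+704+22·8·10=7216; k=3: 6864+480+22·12·10=9984; k=4: 3624+0+22·4·10=4504 → min 4504 | A_2..A_6: k=2: 0+672+27·8·4=1536; k=3: 2592+352+27·12·4=4240; k=4: 1248+160+27·4·4=1840; k=5: 2328+0+27·10·4=3408 → min 1536.
Length 6: A_1..A_6: k=1: 0+1536+22·27·4=3912; k=2: 4752+672+22·8·4=6128; k=3: 6864+352+22·12·4=8272; k=4: 3624+160+22·4·4=4136; k=5: 4504+0+22·10·4=5384 → min 3912.
Optimal order: (A_1 (A_2 ((A_3 A_4) (A_5 A_6)))) with cost 3912.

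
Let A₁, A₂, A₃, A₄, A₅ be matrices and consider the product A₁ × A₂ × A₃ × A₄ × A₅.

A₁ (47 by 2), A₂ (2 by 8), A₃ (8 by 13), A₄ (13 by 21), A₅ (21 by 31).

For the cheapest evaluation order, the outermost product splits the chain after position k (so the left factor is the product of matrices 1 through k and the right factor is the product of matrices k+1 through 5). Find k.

1

Adjacent pairs: A₁A₂ = 47·2·8 = 752; A₂A₃ = 2·8·13 = 208; A₃A₄ = 8·13·21 = 2184; A₄A₅ = 13·21·31 = 8463.
Length 3: A₁..A₃: k=1: 0+208+47·2·13=1430; k=2: 752+0+47·8·13=5640 → min 1430 | A₂..A₄: k=2: 0+2184+2·8·21=2520; k=3: 208+0+2·13·21=754 → min 754 | A₃..A₅: k=3: 0+8463+8·13·31=11687; k=4: 2184+0+8·21·31=7392 → min 7392.
Length 4: A₁..A₄: k=1: 0+754+47·2·21=2728; k=2: 752+2184+47·8·21=10832; k=3: 1430+0+47·13·21=14261 → min 2728 | A₂..A₅: k=2: 0+7392+2·8·31=7888; k=3: 208+8463+2·13·31=9477; k=4: 754+0+2·21·31=2056 → min 2056.
Top-level splits: k=1: (A₁..A₁)·(A₂..A₅) → 0+2056+47·2·31 = 4970; k=2: (A₁..A₂)·(A₃..A₅) → 752+7392+47·8·31 = 19800; k=3: (A₁..A₃)·(A₄..A₅) → 1430+8463+47·13·31 = 28834; k=4: (A₁..A₄)·(A₅..A₅) → 2728+0+47·21·31 = 33325.
Best split is after A₁, i.e. k = 1.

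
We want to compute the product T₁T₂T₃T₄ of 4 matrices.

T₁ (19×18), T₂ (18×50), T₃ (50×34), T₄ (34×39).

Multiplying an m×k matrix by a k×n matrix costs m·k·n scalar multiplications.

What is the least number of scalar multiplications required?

Adjacent pairs: T₁T₂ = 19·18·50 = 17100; T₂T₃ = 18·50·34 = 30600; T₃T₄ = 50·34·39 = 66300.
Length 3: T₁..T₃: k=1: 0+30600+19·18·34=42228; k=2: 17100+0+19·50·34=49400 → min 42228 | T₂..T₄: k=2: 0+66300+18·50·39=101400; k=3: 30600+0+18·34·39=54468 → min 54468.
Length 4: T₁..T₄: k=1: 0+54468+19·18·39=67806; k=2: 17100+66300+19·50·39=120450; k=3: 42228+0+19·34·39=67422 → min 67422.
Optimal order: ((T₁(T₂T₃))T₄) with cost 67422.

67422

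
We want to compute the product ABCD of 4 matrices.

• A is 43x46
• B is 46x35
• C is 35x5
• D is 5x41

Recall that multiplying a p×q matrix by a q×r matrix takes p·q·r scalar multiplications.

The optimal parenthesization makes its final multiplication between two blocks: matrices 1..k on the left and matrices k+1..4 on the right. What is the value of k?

3

Adjacent pairs: AB = 43·46·35 = 69230; BC = 46·35·5 = 8050; CD = 35·5·41 = 7175.
Length 3: A..C: k=1: 0+8050+43·46·5=17940; k=2: 69230+0+43·35·5=76755 → min 17940 | B..D: k=2: 0+7175+46·35·41=73185; k=3: 8050+0+46·5·41=17480 → min 17480.
Top-level splits: k=1: (A..A)·(B..D) → 0+17480+43·46·41 = 98578; k=2: (A..B)·(C..D) → 69230+7175+43·35·41 = 138110; k=3: (A..C)·(D..D) → 17940+0+43·5·41 = 26755.
Best split is after C, i.e. k = 3.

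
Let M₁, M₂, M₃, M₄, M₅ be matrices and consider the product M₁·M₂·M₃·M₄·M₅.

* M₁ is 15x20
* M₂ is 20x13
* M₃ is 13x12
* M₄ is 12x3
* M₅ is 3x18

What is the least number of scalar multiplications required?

2958

Adjacent pairs: M₁M₂ = 15·20·13 = 3900; M₂M₃ = 20·13·12 = 3120; M₃M₄ = 13·12·3 = 468; M₄M₅ = 12·3·18 = 648.
Length 3: M₁..M₃: k=1: 0+3120+15·20·12=6720; k=2: 3900+0+15·13·12=6240 → min 6240 | M₂..M₄: k=2: 0+468+20·13·3=1248; k=3: 3120+0+20·12·3=3840 → min 1248 | M₃..M₅: k=3: 0+648+13·12·18=3456; k=4: 468+0+13·3·18=1170 → min 1170.
Length 4: M₁..M₄: k=1: 0+1248+15·20·3=2148; k=2: 3900+468+15·13·3=4953; k=3: 6240+0+15·12·3=6780 → min 2148 | M₂..M₅: k=2: 0+1170+20·13·18=5850; k=3: 3120+648+20·12·18=8088; k=4: 1248+0+20·3·18=2328 → min 2328.
Length 5: M₁..M₅: k=1: 0+2328+15·20·18=7728; k=2: 3900+1170+15·13·18=8580; k=3: 6240+648+15·12·18=10128; k=4: 2148+0+15·3·18=2958 → min 2958.
Optimal order: ((M₁·(M₂·(M₃·M₄)))·M₅) with cost 2958.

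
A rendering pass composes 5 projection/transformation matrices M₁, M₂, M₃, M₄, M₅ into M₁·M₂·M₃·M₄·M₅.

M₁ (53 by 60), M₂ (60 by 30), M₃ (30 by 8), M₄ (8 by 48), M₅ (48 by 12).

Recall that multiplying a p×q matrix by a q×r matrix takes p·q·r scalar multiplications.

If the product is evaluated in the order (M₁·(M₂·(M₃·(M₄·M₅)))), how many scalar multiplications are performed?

67248

(M₄·M₅): 8×48 by 48×12 → 8×12, cost 8·48·12 = 4608
(M₃·(M₄·M₅)): 30×8 by 8×12 → 30×12, cost 30·8·12 = 2880; cumulative 7488
(M₂·(M₃·(M₄·M₅))): 60×30 by 30×12 → 60×12, cost 60·30·12 = 21600; cumulative 29088
(M₁·(M₂·(M₃·(M₄·M₅)))): 53×60 by 60×12 → 53×12, cost 53·60·12 = 38160; cumulative 67248
Total: 67248 scalar multiplications.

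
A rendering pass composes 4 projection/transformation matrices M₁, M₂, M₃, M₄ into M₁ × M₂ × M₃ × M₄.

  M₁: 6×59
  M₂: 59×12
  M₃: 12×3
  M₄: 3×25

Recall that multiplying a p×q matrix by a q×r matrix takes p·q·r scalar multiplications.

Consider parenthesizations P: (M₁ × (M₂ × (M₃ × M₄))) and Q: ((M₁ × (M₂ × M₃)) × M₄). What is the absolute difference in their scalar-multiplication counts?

23814

Order P = (M₁ × (M₂ × (M₃ × M₄))): (M₃ × M₄): 12×3 by 3×25 → 12×25, cost 12·3·25 = 900; (M₂ × (M₃ × M₄)): 59×12 by 12×25 → 59×25, cost 59·12·25 = 17700; cumulative 18600; (M₁ × (M₂ × (M₃ × M₄))): 6×59 by 59×25 → 6×25, cost 6·59·25 = 8850; cumulative 27450. Total 27450.
Order Q = ((M₁ × (M₂ × M₃)) × M₄): (M₂ × M₃): 59×12 by 12×3 → 59×3, cost 59·12·3 = 2124; (M₁ × (M₂ × M₃)): 6×59 by 59×3 → 6×3, cost 6·59·3 = 1062; cumulative 3186; ((M₁ × (M₂ × M₃)) × M₄): 6×3 by 3×25 → 6×25, cost 6·3·25 = 450; cumulative 3636. Total 3636.
Difference: |27450 − 3636| = 23814.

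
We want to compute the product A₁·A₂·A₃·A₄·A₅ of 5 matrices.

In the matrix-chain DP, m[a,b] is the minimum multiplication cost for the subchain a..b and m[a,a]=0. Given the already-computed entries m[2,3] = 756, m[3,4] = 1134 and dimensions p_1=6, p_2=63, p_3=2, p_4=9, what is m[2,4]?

m[2,4] = min over k∈[2,3] of m[2,k]+m[k+1,4]+p_{1}·p_k·p_{4}.
k=2: 0 + 1134 + 6·63·9 = 4536; k=3: 756 + 0 + 6·2·9 = 864.
Minimum: 864 at k=3.

864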